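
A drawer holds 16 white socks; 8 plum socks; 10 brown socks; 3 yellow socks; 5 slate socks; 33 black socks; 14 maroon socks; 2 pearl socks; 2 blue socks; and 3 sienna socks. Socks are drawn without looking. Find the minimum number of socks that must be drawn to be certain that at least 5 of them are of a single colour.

An adversary could hand out at most 4 socks per colour (4 colours run out sooner): 4 + 4 + 4 + 3 + 4 + 4 + 4 + 2 + 2 + 3 = 34 socks and still no colour has 5.
Pigeonhole: one more sock lands in a colour already at 4, so 35 draws are enough and 34 are not.

35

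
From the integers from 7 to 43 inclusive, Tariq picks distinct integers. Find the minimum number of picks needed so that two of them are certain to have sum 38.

26

A set avoiding the sum 38 can contain at most one of each pair {x, 38−x}, plus the 13 elements whose complement lies outside the range or equal to its own complement.
The integers 19, …, 43 (25 of them) are such a set: any two sum to at least 19+20 = 39 > 38.
Any 26th integer completes one of the 12 pairs, so 26 choices force a sum of 38.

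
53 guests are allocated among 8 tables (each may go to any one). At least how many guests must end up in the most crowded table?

7

Pigeonhole: the 8 tables are the holes and the 53 guests are the pigeons.
If every table held at most 6 guests, the total would be at most 8 × 6 = 48, which is less than 53.
So some table holds at least ⌈53/8⌉ = 7 guests.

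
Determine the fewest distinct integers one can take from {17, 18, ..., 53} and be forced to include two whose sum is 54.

28

Two chosen integers sum to 54 exactly when both halves of some pair {x, 54−x} with 17 ≤ x ≤ 54−x ≤ 37 are chosen — 10 such pairs.
The remaining 17 elements (those with no distinct partner in range) can never complete a 54-sum, so the worst case takes all of them and one from each pair: 17 + 10 = 27.
By the pigeonhole principle, the 28th integer has to be the second member of some pair, so 27 + 1 = 28.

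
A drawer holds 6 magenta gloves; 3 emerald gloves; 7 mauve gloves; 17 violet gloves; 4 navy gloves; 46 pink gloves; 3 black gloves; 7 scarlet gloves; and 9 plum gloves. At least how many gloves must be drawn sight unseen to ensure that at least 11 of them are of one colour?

60

Pigeonhole: the 9 colours are the holes; the gloves drawn are the pigeons.
To avoid 11 of any one colour, the worst case takes at most 10 of each colour, or every glove of a colour that has fewer than 10.
That gives 6 + 3 + 7 + 10 + 4 + 10 + 3 + 7 + 9 = 59 gloves with no colour reaching 11.
The next glove forces some colour to 11, so 59 + 1 = 60.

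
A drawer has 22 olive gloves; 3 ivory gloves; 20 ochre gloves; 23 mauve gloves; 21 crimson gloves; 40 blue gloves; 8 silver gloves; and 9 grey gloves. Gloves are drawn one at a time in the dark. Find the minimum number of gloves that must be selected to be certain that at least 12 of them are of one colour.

By the pigeonhole principle, put each drawn glove into a box by colour. The largest draw with every box below 12 takes min(count, 11) from each colour; colours with fewer than 11 contribute all they have.
Σ min(cᵢ, 11) = 11 + 3 + 11 + 11 + 11 + 11 + 8 + 9 = 75.
Draw number 75 + 1 = 76 must push one box to 12.

76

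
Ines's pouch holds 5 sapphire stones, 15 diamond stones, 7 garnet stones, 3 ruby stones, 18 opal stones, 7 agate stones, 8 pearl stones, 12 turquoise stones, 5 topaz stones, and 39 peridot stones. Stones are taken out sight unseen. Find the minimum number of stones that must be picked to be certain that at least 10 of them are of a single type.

The 10 types are the holes; the stones drawn are the pigeons.
To avoid 10 of any one type, the worst case takes at most 9 of each type, or every stone of a type that has fewer than 9.
That gives 5 + 9 + 7 + 3 + 9 + 7 + 8 + 9 + 5 + 9 = 71 stones with no type reaching 10.
The next stone forces some type to 10, so 71 + 1 = 72.

72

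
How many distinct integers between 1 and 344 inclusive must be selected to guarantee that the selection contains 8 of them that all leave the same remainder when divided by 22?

By the pigeonhole principle, the 22 residue classes mod 22 are the pigeonholes.
With 154 integers one could put 7 in each residue class and have no class reach 8.
The 155th integer pushes some class to 8, so 22·7 + 1 = 155.

155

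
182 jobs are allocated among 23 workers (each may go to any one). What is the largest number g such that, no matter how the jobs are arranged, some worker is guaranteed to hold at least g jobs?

Pigeonhole: the 23 workers are the holes and the 182 jobs are the pigeons.
If every worker held at most 7 jobs, the total would be at most 23 × 7 = 161, which is less than 182.
So some worker holds at least ⌈182/23⌉ = 8 jobs.

8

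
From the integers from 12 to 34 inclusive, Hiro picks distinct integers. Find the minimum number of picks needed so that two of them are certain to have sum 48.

14

Two chosen integers sum to 48 exactly when both halves of some pair {x, 48−x} with 14 ≤ x ≤ 48−x ≤ 34 are chosen — 10 such pairs.
The remaining 3 elements (those with no distinct partner in range) can never complete a 48-sum, so the worst case takes all of them and one from each pair: 3 + 10 = 13.
The 14th integer has to be the second member of some pair, so 13 + 1 = 14.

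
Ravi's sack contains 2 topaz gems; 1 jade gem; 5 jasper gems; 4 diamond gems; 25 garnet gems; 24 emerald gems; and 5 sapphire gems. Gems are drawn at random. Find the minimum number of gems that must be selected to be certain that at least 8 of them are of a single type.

32

An adversary could hand out at most 7 gems per type (5 types run out sooner): 2 + 1 + 5 + 4 + 7 + 7 + 5 = 31 gems and still no type has 8.
Pigeonhole: one more gem lands in a type already at 7, so 32 draws are enough and 31 are not.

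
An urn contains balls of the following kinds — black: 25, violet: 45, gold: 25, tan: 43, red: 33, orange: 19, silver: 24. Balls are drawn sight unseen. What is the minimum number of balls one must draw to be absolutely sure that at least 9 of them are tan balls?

180

In the worst case for collecting tan balls, every non-tan ball comes out first.
There are 25 + 45 + 25 + 33 + 19 + 24 = 171 non-tan balls altogether.
After those, each further ball must be tan, so 171 + 9 = 180 draws guarantee 9 tan balls.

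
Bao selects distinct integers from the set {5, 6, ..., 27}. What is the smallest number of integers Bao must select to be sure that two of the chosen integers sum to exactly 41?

Group the elements by complementary pair {x, 41−x}: {14,27}, {15,26}, {16,25}, …, giving 7 two-element pairs and 9 integers whose partner 41−x falls outside [5,27].
By the pigeonhole principle, treating each of those 16 groups as a pigeonhole, one can pick one integer per group — 16 integers — with no two summing to 41.
The 17th integer lands in an occupied pair, forcing a sum of 41.

17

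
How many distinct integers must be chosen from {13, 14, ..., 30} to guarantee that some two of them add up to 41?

11

Two chosen integers sum to 41 exactly when both halves of some pair {x, 41−x} with 13 ≤ x ≤ 41−x ≤ 28 are chosen — 8 such pairs.
The remaining 2 elements (those with no distinct partner in range) can never complete a 41-sum, so the worst case takes all of them and one from each pair: 2 + 8 = 10.
By pigeonhole, the 11th integer has to be the second member of some pair, so 10 + 1 = 11.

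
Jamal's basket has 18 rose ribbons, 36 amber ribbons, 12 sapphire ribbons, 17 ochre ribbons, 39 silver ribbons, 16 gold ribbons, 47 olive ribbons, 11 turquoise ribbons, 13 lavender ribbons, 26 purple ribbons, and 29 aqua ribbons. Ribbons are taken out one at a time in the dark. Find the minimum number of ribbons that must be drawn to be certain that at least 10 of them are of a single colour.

By the pigeonhole principle, the 11 colours are the holes; the ribbons drawn are the pigeons.
To avoid 10 of any one colour, the worst case takes at most 9 of each colour.
That gives 9 + 9 + 9 + 9 + 9 + 9 + 9 + 9 + 9 + 9 + 9 = 99 ribbons with no colour reaching 10.
The next ribbon forces some colour to 10, so 99 + 1 = 100.

100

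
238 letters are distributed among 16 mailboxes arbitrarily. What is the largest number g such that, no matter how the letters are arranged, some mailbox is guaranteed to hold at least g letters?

15

By the pigeonhole principle, the 16 mailboxes are the holes and the 238 letters are the pigeons.
If every mailbox held at most 14 letters, the total would be at most 16 × 14 = 224, which is less than 238.
So some mailbox holds at least ⌈238/16⌉ = 15 letters.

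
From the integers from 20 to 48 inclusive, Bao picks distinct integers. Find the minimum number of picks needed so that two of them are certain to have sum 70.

17

A set avoiding the sum 70 can contain at most one of each pair {x, 70−x}, plus the 3 elements whose complement lies outside the range or equal to its own complement.
The integers 20, …, 35 (16 of them) are such a set: any two sum to at least 20+21 = 41 and at most 34+35 = 69 < 70.
Any 17th integer completes one of the 13 pairs, so 17 choices force a sum of 70.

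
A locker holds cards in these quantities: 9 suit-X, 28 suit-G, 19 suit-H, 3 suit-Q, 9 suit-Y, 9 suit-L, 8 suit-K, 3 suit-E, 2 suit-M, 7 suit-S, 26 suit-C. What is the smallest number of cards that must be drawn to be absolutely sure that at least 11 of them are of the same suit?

81

Put each drawn card into a box by suit. The largest draw with every box below 11 takes min(count, 10) from each suit; suits with fewer than 10 contribute all they have.
Σ min(cᵢ, 10) = 9 + 10 + 10 + 3 + 9 + 9 + 8 + 3 + 2 + 7 + 10 = 80.
Draw number 80 + 1 = 81 must push one box to 11.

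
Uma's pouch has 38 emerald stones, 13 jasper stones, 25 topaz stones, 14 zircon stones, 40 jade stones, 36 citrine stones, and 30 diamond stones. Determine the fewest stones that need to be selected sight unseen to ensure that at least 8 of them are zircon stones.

In the worst case for collecting zircon stones, every non-zircon stone comes out first.
There are 38 + 13 + 25 + 40 + 36 + 30 = 182 non-zircon stones altogether.
After those, each further stone must be zircon, so 182 + 8 = 190 draws guarantee 8 zircon stones.

190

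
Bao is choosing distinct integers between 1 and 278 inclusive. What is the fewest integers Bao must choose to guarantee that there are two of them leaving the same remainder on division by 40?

41

By pigeonhole, the 40 residue classes mod 40 are the pigeonholes.
With 40 integers one could put 1 in each residue class and have no class reach 2.
The 41st integer pushes some class to 2, so 40·1 + 1 = 41.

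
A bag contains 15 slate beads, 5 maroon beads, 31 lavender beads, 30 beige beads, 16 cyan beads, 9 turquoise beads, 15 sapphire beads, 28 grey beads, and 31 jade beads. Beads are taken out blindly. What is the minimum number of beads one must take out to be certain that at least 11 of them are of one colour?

Put each drawn bead into a box by colour. The largest draw with every box below 11 takes min(count, 10) from each colour; colours with fewer than 10 contribute all they have.
Σ min(cᵢ, 10) = 10 + 5 + 10 + 10 + 10 + 9 + 10 + 10 + 10 = 84.
Draw number 84 + 1 = 85 must push one box to 11.

85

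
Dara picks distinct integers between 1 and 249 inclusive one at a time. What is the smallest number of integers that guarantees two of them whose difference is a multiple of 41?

Integers whose pairwise differences are multiples of 41 are exactly those sharing a remainder mod 41. The 41 residue classes mod 41 are the pigeonholes.
With 41 integers one could put 1 in each residue class and have no class reach 2.
The 42nd integer pushes some class to 2, so 41·1 + 1 = 42.

42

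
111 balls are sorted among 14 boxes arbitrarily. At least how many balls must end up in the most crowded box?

8

The 14 boxes are the holes and the 111 balls are the pigeons.
If every box held at most 7 balls, the total would be at most 14 × 7 = 98, which is less than 111.
So some box holds at least ⌈111/14⌉ = 8 balls.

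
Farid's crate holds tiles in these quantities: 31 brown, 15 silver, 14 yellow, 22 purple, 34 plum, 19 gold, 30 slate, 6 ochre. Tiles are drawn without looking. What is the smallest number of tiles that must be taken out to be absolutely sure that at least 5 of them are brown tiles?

In the worst case for collecting brown tiles, every non-brown tile comes out first.
There are 15 + 14 + 22 + 34 + 19 + 30 + 6 = 140 non-brown tiles altogether.
After those, each further tile must be brown, so 140 + 5 = 145 draws guarantee 5 brown tiles.

145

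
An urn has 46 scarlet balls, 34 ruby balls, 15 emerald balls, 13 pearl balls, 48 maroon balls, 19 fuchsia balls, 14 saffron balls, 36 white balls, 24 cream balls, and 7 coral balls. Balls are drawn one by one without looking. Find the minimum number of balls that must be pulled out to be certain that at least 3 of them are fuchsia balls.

240

In the worst case for collecting fuchsia balls, every non-fuchsia ball comes out first.
There are 46 + 34 + 15 + 13 + 48 + 14 + 36 + 24 + 7 = 237 non-fuchsia balls altogether.
After those, each further ball must be fuchsia, so 237 + 3 = 240 draws guarantee 3 fuchsia balls.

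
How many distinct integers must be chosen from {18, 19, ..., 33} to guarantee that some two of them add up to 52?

Two chosen integers sum to 52 exactly when both halves of some pair {x, 52−x} with 19 ≤ x ≤ 52−x ≤ 33 are chosen — 7 such pairs.
The remaining 2 elements (those with no distinct partner in range) can never complete a 52-sum, so the worst case takes all of them and one from each pair: 2 + 7 = 9.
By pigeonhole, the 10th integer has to be the second member of some pair, so 9 + 1 = 10.

10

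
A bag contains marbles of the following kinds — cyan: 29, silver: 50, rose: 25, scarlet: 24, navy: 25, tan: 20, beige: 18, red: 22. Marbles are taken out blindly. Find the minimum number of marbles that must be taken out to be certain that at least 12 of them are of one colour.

Pigeonhole: put each drawn marble into a box by colour. The largest draw with every box below 12 takes min(count, 11) from each colour.
Σ min(cᵢ, 11) = 11 + 11 + 11 + 11 + 11 + 11 + 11 + 11 = 88.
Draw number 88 + 1 = 89 must push one box to 12.

89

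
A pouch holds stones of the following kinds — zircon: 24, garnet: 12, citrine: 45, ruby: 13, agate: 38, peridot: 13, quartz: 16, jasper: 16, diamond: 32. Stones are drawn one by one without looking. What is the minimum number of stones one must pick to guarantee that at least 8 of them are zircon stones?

193

In the worst case for collecting zircon stones, every non-zircon stone comes out first.
There are 12 + 45 + 13 + 38 + 13 + 16 + 16 + 32 = 185 non-zircon stones altogether.
After those, each further stone must be zircon, so 185 + 8 = 193 draws guarantee 8 zircon stones.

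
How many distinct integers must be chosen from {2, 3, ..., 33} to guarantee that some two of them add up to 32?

A set avoiding the sum 32 can contain at most one of each pair {x, 32−x}, plus the 4 elements whose complement lies outside the range or equal to its own complement.
The integers 16, …, 33 (18 of them) are such a set: any two sum to at least 16+17 = 33 > 32.
Any 19th integer completes one of the 14 pairs, so 19 choices force a sum of 32.

19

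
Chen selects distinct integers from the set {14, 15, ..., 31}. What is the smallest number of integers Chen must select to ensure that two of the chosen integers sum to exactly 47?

11

Two chosen integers sum to 47 exactly when both halves of some pair {x, 47−x} with 16 ≤ x ≤ 47−x ≤ 31 are chosen — 8 such pairs.
The remaining 2 elements (those with no distinct partner in range) can never complete a 47-sum, so the worst case takes all of them and one from each pair: 2 + 8 = 10.
By pigeonhole, the 11th integer has to be the second member of some pair, so 10 + 1 = 11.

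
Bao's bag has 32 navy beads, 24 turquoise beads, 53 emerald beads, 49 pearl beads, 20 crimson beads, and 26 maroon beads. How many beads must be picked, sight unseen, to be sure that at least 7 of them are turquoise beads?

In the worst case for collecting turquoise beads, every non-turquoise bead comes out first.
There are 32 + 53 + 49 + 20 + 26 = 180 non-turquoise beads altogether.
After those, each further bead must be turquoise, so 180 + 7 = 187 draws guarantee 7 turquoise beads.

187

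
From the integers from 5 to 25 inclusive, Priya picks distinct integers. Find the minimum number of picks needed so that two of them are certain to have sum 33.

13

A set avoiding the sum 33 can contain at most one of each pair {x, 33−x}, plus the 3 elements whose complement lies outside the range.
The integers 5, …, 16 (12 of them) are such a set: any two sum to at least 5+6 = 11 and at most 15+16 = 31 < 33.
Any 13th integer completes one of the 9 pairs, so 13 choices force a sum of 33.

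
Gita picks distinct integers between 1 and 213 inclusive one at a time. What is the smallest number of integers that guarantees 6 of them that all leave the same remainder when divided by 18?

91

The 18 residue classes mod 18 are the pigeonholes.
With 90 integers one could put 5 in each residue class and have no class reach 6.
The 91st integer pushes some class to 6, so 18·5 + 1 = 91.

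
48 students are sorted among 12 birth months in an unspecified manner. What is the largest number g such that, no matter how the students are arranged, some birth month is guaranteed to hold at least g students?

4

By the pigeonhole principle, the 12 birth months are the holes and the 48 students are the pigeons.
If every birth month held at most 3 students, the total would be at most 12 × 3 = 36, which is less than 48.
So some birth month holds at least ⌈48/12⌉ = 4 students.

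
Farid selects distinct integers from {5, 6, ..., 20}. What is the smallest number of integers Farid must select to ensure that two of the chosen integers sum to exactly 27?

10

Two chosen integers sum to 27 exactly when both halves of some pair {x, 27−x} with 7 ≤ x ≤ 27−x ≤ 20 are chosen — 7 such pairs.
The remaining 2 elements (those with no distinct partner in range) can never complete a 27-sum, so the worst case takes all of them and one from each pair: 2 + 7 = 9.
The 10th integer has to be the second member of some pair, so 9 + 1 = 10.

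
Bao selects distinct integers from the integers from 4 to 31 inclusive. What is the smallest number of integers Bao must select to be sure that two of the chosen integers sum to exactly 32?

Two chosen integers sum to 32 exactly when both halves of some pair {x, 32−x} with 4 ≤ x ≤ 32−x ≤ 28 are chosen — 12 such pairs.
The remaining 4 elements (those with no distinct partner in range) can never complete a 32-sum, so the worst case takes all of them and one from each pair: 4 + 12 = 16.
Pigeonhole: the 17th integer has to be the second member of some pair, so 16 + 1 = 17.

17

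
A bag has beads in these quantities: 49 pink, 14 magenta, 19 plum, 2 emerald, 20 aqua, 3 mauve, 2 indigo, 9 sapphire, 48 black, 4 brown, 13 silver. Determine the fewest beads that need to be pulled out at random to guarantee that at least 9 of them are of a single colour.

By pigeonhole, the 11 colours are the holes; the beads drawn are the pigeons.
To avoid 9 of any one colour, the worst case takes at most 8 of each colour, or every bead of a colour that has fewer than 8.
That gives 8 + 8 + 8 + 2 + 8 + 3 + 2 + 8 + 8 + 4 + 8 = 67 beads with no colour reaching 9.
The next bead forces some colour to 9, so 67 + 1 = 68.

68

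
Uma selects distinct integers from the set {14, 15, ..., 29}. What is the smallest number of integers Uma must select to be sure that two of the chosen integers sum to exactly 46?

A set avoiding the sum 46 can contain at most one of each pair {x, 46−x}, plus the 4 elements whose complement lies outside the range or equal to its own complement.
The integers 14, …, 23 (10 of them) are such a set: any two sum to at least 14+15 = 29 and at most 22+23 = 45 < 46.
Any 11th integer completes one of the 6 pairs, so 11 choices force a sum of 46.

11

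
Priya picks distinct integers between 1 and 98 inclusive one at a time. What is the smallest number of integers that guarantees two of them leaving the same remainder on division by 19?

20

By the pigeonhole principle, the 19 residue classes mod 19 are the pigeonholes.
With 19 integers one could put 1 in each residue class and have no class reach 2.
The 20th integer pushes some class to 2, so 19·1 + 1 = 20.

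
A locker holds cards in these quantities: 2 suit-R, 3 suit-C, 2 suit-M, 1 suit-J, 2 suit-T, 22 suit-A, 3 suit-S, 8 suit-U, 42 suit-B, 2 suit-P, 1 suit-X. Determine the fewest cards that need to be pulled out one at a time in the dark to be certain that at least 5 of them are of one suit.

By pigeonhole, put each drawn card into a box by suit. The largest draw with every box below 5 takes min(count, 4) from each suit; suits with fewer than 4 contribute all they have.
Σ min(cᵢ, 4) = 2 + 3 + 2 + 1 + 2 + 4 + 3 + 4 + 4 + 2 + 1 = 28.
Draw number 28 + 1 = 29 must push one box to 5.

29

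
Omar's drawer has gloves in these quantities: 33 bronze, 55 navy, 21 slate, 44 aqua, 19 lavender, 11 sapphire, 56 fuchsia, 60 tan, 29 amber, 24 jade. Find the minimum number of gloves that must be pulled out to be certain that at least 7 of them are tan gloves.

In the worst case for collecting tan gloves, every non-tan glove comes out first.
There are 33 + 55 + 21 + 44 + 19 + 11 + 56 + 29 + 24 = 292 non-tan gloves altogether.
After those, each further glove must be tan, so 292 + 7 = 299 draws guarantee 7 tan gloves.

299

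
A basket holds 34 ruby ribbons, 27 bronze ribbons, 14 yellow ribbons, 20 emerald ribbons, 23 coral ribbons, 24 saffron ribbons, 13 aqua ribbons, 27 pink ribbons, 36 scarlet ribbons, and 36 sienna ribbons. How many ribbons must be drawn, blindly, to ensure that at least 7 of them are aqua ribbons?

In the worst case for collecting aqua ribbons, every non-aqua ribbon comes out first.
There are 34 + 27 + 14 + 20 + 23 + 24 + 27 + 36 + 36 = 241 non-aqua ribbons altogether.
After those, each further ribbon must be aqua, so 241 + 7 = 248 draws guarantee 7 aqua ribbons.

248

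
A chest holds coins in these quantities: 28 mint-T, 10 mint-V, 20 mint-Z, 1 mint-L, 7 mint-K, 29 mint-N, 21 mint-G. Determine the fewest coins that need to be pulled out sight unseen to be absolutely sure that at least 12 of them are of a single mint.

Put each drawn coin into a box by mint. The largest draw with every box below 12 takes min(count, 11) from each mint; mints with fewer than 11 contribute all they have.
Σ min(cᵢ, 11) = 11 + 10 + 11 + 1 + 7 + 11 + 11 = 62.
Draw number 62 + 1 = 63 must push one box to 12.

63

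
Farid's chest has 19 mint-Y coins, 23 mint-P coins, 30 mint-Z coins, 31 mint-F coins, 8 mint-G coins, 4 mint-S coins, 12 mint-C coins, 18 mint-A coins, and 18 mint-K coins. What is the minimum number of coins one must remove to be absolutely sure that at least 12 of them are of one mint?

Pigeonhole: put each drawn coin into a box by mint. The largest draw with every box below 12 takes min(count, 11) from each mint; mints with fewer than 11 contribute all they have.
Σ min(cᵢ, 11) = 11 + 11 + 11 + 11 + 8 + 4 + 11 + 11 + 11 = 89.
Draw number 89 + 1 = 90 must push one box to 12.

90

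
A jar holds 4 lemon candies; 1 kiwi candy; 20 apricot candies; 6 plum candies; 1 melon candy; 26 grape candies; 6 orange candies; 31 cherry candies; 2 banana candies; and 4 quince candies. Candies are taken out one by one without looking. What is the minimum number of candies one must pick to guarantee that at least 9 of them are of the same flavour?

An adversary could hand out at most 8 candies per flavour (7 flavours run out sooner): 4 + 1 + 8 + 6 + 1 + 8 + 6 + 8 + 2 + 4 = 48 candies and still no flavour has 9.
One more candy lands in a flavour already at 8, so 49 draws are enough and 48 are not.

49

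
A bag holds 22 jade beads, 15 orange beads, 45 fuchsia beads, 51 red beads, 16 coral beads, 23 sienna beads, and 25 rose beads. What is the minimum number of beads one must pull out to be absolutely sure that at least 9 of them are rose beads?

In the worst case for collecting rose beads, every non-rose bead comes out first.
There are 22 + 15 + 45 + 51 + 16 + 23 = 172 non-rose beads altogether.
After those, each further bead must be rose, so 172 + 9 = 181 draws guarantee 9 rose beads.

181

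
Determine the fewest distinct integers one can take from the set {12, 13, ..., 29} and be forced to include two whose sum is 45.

A set avoiding the sum 45 can contain at most one of each pair {x, 45−x}, plus the 4 elements whose complement lies outside the range.
The integers 12, …, 22 (11 of them) are such a set: any two sum to at least 12+13 = 25 and at most 21+22 = 43 < 45.
Pigeonhole: any 12th integer completes one of the 7 pairs, so 12 choices force a sum of 45.

12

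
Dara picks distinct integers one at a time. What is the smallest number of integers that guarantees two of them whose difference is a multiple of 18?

Integers whose pairwise differences are multiples of 18 are exactly those sharing a remainder mod 18. By the pigeonhole principle, the 18 residue classes mod 18 are the pigeonholes.
With 18 integers one could put 1 in each residue class and have no class reach 2.
The 19th integer pushes some class to 2, so 18·1 + 1 = 19.

19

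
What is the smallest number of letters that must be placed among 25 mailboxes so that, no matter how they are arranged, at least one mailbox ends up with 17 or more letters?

401

With 400 letters one could put exactly 16 in each of the 25 mailboxes, and no mailbox would reach 17.
One more letter must land in a mailbox that already has 16, giving it 17.
So 25 × 16 + 1 = 401 letters are required.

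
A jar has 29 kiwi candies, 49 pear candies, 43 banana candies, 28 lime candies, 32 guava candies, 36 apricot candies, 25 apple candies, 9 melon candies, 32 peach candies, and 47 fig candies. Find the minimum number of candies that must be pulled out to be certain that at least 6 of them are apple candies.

In the worst case for collecting apple candies, every non-apple candy comes out first.
There are 29 + 49 + 43 + 28 + 32 + 36 + 9 + 32 + 47 = 305 non-apple candies altogether.
After those, each further candy must be apple, so 305 + 6 = 311 draws guarantee 6 apple candies.

311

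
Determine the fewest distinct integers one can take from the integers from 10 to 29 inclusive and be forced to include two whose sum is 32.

Group the elements by complementary pair {x, 32−x}: {10,22}, {11,21}, {12,20}, …, giving 6 two-element pairs, the single value 16 (it cannot pair with itself since the integers are distinct), and 7 integers whose partner 32−x falls outside [10,29].
Treating each of those 14 groups as a pigeonhole, one can pick one integer per group — 14 integers — with no two summing to 32.
The 15th integer lands in an occupied pair, forcing a sum of 32.

15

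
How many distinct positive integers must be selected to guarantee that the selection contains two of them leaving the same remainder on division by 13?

14

By pigeonhole, the 13 residue classes mod 13 are the pigeonholes.
With 13 integers one could put 1 in each residue class and have no class reach 2.
The 14th integer pushes some class to 2, so 13·1 + 1 = 14.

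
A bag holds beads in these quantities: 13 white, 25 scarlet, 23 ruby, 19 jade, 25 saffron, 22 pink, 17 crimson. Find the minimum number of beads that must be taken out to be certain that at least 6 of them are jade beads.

In the worst case for collecting jade beads, every non-jade bead comes out first.
There are 13 + 25 + 23 + 25 + 22 + 17 = 125 non-jade beads altogether.
After those, each further bead must be jade, so 125 + 6 = 131 draws guarantee 6 jade beads.

131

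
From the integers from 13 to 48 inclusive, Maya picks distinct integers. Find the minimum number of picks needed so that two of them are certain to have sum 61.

19

Two chosen integers sum to 61 exactly when both halves of some pair {x, 61−x} with 13 ≤ x ≤ 61−x ≤ 48 are chosen — 18 such pairs.
Every element belongs to one of those pairs, so the worst case picks one from each: 18 integers.
The 19th integer has to be the second member of some pair, so 18 + 1 = 19.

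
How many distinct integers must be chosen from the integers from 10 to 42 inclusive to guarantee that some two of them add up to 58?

21

Two chosen integers sum to 58 exactly when both halves of some pair {x, 58−x} with 16 ≤ x ≤ 58−x ≤ 42 are chosen — 13 such pairs.
The remaining 7 elements (those with no distinct partner in range) can never complete a 58-sum, so the worst case takes all of them and one from each pair: 7 + 13 = 20.
By pigeonhole, the 21st integer has to be the second member of some pair, so 20 + 1 = 21.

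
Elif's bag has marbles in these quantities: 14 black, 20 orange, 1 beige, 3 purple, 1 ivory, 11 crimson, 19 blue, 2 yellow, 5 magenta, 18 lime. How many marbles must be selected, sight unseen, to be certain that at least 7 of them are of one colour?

43

Put each drawn marble into a box by colour. The largest draw with every box below 7 takes min(count, 6) from each colour; colours with fewer than 6 contribute all they have.
Σ min(cᵢ, 6) = 6 + 6 + 1 + 3 + 1 + 6 + 6 + 2 + 5 + 6 = 42.
Draw number 42 + 1 = 43 must push one box to 7.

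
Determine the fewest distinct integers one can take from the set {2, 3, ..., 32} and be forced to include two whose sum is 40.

A set avoiding the sum 40 can contain at most one of each pair {x, 40−x}, plus the 7 elements whose complement lies outside the range or equal to its own complement.
The integers 2, …, 20 (19 of them) are such a set: any two sum to at least 2+3 = 5 and at most 19+20 = 39 < 40.
By pigeonhole, any 20th integer completes one of the 12 pairs, so 20 choices force a sum of 40.

20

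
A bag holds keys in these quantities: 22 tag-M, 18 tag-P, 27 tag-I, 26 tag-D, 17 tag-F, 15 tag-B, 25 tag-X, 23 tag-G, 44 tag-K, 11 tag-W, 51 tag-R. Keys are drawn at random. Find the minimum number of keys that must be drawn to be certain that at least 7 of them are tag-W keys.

275

In the worst case for collecting tag-W keys, every non-tag-W key comes out first.
There are 22 + 18 + 27 + 26 + 17 + 15 + 25 + 23 + 44 + 51 = 268 non-tag-W keys altogether.
After those, each further key must be tag-W, so 268 + 7 = 275 draws guarantee 7 tag-W keys.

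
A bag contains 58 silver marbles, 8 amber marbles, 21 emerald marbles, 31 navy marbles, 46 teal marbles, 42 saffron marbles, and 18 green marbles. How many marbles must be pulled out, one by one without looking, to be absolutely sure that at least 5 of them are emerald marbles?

208

In the worst case for collecting emerald marbles, every non-emerald marble comes out first.
There are 58 + 8 + 31 + 46 + 42 + 18 = 203 non-emerald marbles altogether.
After those, each further marble must be emerald, so 203 + 5 = 208 draws guarantee 5 emerald marbles.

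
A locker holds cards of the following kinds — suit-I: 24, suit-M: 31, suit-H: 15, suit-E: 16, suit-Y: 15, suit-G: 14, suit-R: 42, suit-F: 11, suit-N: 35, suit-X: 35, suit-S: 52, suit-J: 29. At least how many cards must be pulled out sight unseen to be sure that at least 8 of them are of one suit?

85

Put each drawn card into a box by suit. The largest draw with every box below 8 takes min(count, 7) from each suit.
Σ min(cᵢ, 7) = 7 + 7 + 7 + 7 + 7 + 7 + 7 + 7 + 7 + 7 + 7 + 7 = 84.
Draw number 84 + 1 = 85 must push one box to 8.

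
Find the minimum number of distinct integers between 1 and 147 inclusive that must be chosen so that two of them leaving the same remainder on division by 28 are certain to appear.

Pigeonhole: the 28 residue classes mod 28 are the pigeonholes.
With 28 integers one could put 1 in each residue class and have no class reach 2.
The 29th integer pushes some class to 2, so 28·1 + 1 = 29.

29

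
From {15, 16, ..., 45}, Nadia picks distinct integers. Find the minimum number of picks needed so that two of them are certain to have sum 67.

20

A set avoiding the sum 67 can contain at most one of each pair {x, 67−x}, plus the 7 elements whose complement lies outside the range.
The integers 15, …, 33 (19 of them) are such a set: any two sum to at least 15+16 = 31 and at most 32+33 = 65 < 67.
By the pigeonhole principle, any 20th integer completes one of the 12 pairs, so 20 choices force a sum of 67.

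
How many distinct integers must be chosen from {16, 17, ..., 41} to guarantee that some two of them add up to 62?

17

Two chosen integers sum to 62 exactly when both halves of some pair {x, 62−x} with 21 ≤ x ≤ 62−x ≤ 41 are chosen — 10 such pairs.
The remaining 6 elements (those with no distinct partner in range) can never complete a 62-sum, so the worst case takes all of them and one from each pair: 6 + 10 = 16.
The 17th integer has to be the second member of some pair, so 16 + 1 = 17.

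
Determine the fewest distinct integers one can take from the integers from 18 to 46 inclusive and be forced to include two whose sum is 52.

Two chosen integers sum to 52 exactly when both halves of some pair {x, 52−x} with 18 ≤ x ≤ 52−x ≤ 34 are chosen — 8 such pairs.
The remaining 13 elements (those with no distinct partner in range) can never complete a 52-sum, so the worst case takes all of them and one from each pair: 13 + 8 = 21.
By the pigeonhole principle, the 22nd integer has to be the second member of some pair, so 21 + 1 = 22.

22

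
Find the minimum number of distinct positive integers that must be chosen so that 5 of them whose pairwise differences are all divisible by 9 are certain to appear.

37

Integers whose pairwise differences are multiples of 9 are exactly those sharing a remainder mod 9. The 9 residue classes mod 9 are the pigeonholes.
With 36 integers one could put 4 in each residue class and have no class reach 5.
The 37th integer pushes some class to 5, so 9·4 + 1 = 37.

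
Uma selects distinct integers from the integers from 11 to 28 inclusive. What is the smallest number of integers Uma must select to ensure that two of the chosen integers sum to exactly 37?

A set avoiding the sum 37 can contain at most one of each pair {x, 37−x}, plus the 2 elements whose complement lies outside the range.
The integers 19, …, 28 (10 of them) are such a set: any two sum to at least 19+20 = 39 > 37.
Any 11th integer completes one of the 8 pairs, so 11 choices force a sum of 37.

11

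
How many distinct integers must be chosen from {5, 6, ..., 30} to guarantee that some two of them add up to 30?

Group the elements by complementary pair {x, 30−x}: {5,25}, {6,24}, {7,23}, …, giving 10 two-element pairs, the single value 15 (it cannot pair with itself since the integers are distinct), and 5 integers whose partner 30−x falls outside [5,30].
By the pigeonhole principle, treating each of those 16 groups as a pigeonhole, one can pick one integer per group — 16 integers — with no two summing to 30.
The 17th integer lands in an occupied pair, forcing a sum of 30.

17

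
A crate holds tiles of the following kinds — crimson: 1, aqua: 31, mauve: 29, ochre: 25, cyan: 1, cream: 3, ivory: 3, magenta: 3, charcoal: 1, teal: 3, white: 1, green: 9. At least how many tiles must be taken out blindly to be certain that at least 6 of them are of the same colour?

By pigeonhole, put each drawn tile into a box by colour. The largest draw with every box below 6 takes min(count, 5) from each colour; colours with fewer than 5 contribute all they have.
Σ min(cᵢ, 5) = 1 + 5 + 5 + 5 + 1 + 3 + 3 + 3 + 1 + 3 + 1 + 5 = 36.
Draw number 36 + 1 = 37 must push one box to 6.

37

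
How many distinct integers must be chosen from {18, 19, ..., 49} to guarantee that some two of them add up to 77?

Two chosen integers sum to 77 exactly when both halves of some pair {x, 77−x} with 28 ≤ x ≤ 77−x ≤ 49 are chosen — 11 such pairs.
The remaining 10 elements (those with no distinct partner in range) can never complete a 77-sum, so the worst case takes all of them and one from each pair: 10 + 11 = 21.
The 22nd integer has to be the second member of some pair, so 21 + 1 = 22.

22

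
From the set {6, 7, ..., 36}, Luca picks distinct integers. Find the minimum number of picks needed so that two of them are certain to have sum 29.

Group the elements by complementary pair {x, 29−x}: {6,23}, {7,22}, {8,21}, …, giving 9 two-element pairs and 13 integers whose partner 29−x falls outside [6,36].
Pigeonhole: treating each of those 22 groups as a pigeonhole, one can pick one integer per group — 22 integers — with no two summing to 29.
The 23rd integer lands in an occupied pair, forcing a sum of 29.

23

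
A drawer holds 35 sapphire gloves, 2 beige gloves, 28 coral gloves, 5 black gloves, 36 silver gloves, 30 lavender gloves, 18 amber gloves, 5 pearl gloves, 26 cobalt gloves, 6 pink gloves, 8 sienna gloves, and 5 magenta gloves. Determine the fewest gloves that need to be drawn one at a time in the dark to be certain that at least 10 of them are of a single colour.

An adversary could hand out at most 9 gloves per colour (6 colours run out sooner): 9 + 2 + 9 + 5 + 9 + 9 + 9 + 5 + 9 + 6 + 8 + 5 = 85 gloves and still no colour has 10.
One more glove lands in a colour already at 9, so 86 draws are enough and 85 are not.

86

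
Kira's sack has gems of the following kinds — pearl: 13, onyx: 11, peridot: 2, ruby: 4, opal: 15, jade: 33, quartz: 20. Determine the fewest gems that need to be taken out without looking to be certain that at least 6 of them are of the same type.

32

An adversary could hand out at most 5 gems per type (peridot, ruby run out sooner): 5 + 5 + 2 + 4 + 5 + 5 + 5 = 31 gems and still no type has 6.
By pigeonhole, one more gem lands in a type already at 5, so 32 draws are enough and 31 are not.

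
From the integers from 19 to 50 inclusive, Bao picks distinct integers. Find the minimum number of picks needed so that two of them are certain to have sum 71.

Group the elements by complementary pair {x, 71−x}: {21,50}, {22,49}, {23,48}, …, giving 15 two-element pairs and 2 integers whose partner 71−x falls outside [19,50].
Treating each of those 17 groups as a pigeonhole, one can pick one integer per group — 17 integers — with no two summing to 71.
The 18th integer lands in an occupied pair, forcing a sum of 71.

18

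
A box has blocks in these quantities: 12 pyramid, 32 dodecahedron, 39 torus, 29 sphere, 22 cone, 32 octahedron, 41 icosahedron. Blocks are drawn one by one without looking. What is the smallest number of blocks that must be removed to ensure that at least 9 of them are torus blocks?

177

In the worst case for collecting torus blocks, every non-torus block comes out first.
There are 12 + 32 + 29 + 22 + 32 + 41 = 168 non-torus blocks altogether.
After those, each further block must be torus, so 168 + 9 = 177 draws guarantee 9 torus blocks.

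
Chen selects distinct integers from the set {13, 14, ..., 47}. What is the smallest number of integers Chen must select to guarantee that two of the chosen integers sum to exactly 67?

A set avoiding the sum 67 can contain at most one of each pair {x, 67−x}, plus the 7 elements whose complement lies outside the range.
The integers 13, …, 33 (21 of them) are such a set: any two sum to at least 13+14 = 27 and at most 32+33 = 65 < 67.
Any 22nd integer completes one of the 14 pairs, so 22 choices force a sum of 67.

22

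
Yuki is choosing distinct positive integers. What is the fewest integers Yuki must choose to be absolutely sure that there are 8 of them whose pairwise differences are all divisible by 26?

183

Integers whose pairwise differences are multiples of 26 are exactly those sharing a remainder mod 26. Pigeonhole: the 26 residue classes mod 26 are the pigeonholes.
With 182 integers one could put 7 in each residue class and have no class reach 8.
The 183rd integer pushes some class to 8, so 26·7 + 1 = 183.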